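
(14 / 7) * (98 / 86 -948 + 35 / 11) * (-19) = 16961680 / 473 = 35859.79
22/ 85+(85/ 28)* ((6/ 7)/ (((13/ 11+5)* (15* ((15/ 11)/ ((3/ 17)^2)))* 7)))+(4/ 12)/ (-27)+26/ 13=721534019/ 321171480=2.25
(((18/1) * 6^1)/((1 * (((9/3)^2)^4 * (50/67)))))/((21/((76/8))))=0.01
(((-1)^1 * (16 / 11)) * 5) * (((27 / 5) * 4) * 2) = -3456 / 11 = -314.18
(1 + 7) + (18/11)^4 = 15.17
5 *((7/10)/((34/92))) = 161/17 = 9.47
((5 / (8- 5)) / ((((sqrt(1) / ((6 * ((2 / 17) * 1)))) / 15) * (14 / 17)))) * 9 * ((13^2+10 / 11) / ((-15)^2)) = 145.64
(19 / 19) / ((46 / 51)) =1.11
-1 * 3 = -3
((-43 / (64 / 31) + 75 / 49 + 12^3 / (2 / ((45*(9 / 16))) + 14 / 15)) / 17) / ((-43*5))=-216988627 / 469945280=-0.46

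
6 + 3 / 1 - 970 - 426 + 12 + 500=-875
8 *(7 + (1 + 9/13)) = 904/13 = 69.54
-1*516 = -516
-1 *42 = -42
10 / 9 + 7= 73 / 9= 8.11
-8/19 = -0.42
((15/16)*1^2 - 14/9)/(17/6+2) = -89/696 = -0.13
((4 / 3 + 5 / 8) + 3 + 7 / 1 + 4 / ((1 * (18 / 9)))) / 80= 67 / 384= 0.17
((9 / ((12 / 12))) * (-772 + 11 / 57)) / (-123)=1073 / 19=56.47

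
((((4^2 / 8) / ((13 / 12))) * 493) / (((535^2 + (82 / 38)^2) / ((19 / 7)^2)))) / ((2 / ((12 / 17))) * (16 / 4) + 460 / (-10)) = -578234277 / 855666670586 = -0.00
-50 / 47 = -1.06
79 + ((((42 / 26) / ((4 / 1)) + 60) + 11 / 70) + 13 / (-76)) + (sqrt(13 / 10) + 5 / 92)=sqrt(130) / 10 + 110905617 / 795340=140.58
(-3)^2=9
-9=-9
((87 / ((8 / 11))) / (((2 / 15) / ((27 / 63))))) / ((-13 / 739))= -31825035 / 1456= -21857.85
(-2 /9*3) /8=-1 /12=-0.08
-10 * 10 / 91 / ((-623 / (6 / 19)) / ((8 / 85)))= 960 / 18311839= 0.00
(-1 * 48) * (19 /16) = -57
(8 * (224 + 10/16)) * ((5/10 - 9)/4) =-30549/8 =-3818.62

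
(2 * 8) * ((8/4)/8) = 4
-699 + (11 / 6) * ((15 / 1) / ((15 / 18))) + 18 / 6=-663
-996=-996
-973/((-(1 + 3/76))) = 73948/79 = 936.05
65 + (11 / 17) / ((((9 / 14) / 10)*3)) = 31375 / 459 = 68.36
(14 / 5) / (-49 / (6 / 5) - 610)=-84 / 19525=-0.00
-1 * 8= -8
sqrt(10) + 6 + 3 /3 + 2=sqrt(10) + 9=12.16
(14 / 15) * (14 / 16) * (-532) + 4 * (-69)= -10657 / 15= -710.47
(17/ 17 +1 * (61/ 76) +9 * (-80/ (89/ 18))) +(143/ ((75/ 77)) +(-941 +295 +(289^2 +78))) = 42083577779/ 507300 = 82956.00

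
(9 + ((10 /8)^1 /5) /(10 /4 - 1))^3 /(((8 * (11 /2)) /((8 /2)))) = 15125 /216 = 70.02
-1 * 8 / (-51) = 8 / 51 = 0.16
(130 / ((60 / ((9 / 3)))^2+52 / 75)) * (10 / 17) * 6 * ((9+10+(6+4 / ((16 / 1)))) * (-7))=-51699375 / 255442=-202.39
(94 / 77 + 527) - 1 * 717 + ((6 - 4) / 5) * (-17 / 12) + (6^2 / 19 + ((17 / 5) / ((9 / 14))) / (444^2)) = -243282476743 / 1297844856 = -187.45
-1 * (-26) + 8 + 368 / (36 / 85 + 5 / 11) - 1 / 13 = 4835101 / 10673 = 453.02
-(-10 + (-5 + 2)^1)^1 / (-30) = -13 / 30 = -0.43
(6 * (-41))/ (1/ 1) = -246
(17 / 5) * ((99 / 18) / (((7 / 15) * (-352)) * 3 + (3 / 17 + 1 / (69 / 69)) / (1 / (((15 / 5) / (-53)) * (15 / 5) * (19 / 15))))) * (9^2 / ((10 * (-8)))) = 13647447 / 355392640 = 0.04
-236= -236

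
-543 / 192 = -181 / 64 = -2.83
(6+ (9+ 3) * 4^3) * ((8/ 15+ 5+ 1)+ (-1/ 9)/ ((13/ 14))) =322672/ 65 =4964.18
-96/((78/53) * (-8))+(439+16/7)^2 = 124050167/637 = 194741.24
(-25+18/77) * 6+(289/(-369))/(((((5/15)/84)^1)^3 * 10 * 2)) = -9894427194/15785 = -626824.66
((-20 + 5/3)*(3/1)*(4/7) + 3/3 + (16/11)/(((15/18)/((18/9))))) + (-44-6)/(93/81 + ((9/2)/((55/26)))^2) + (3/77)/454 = -1447788220941/40496920310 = -35.75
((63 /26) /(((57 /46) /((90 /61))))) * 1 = 43470 /15067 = 2.89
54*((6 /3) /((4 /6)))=162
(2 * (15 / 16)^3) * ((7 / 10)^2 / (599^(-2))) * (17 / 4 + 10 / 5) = 59336715375 / 32768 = 1810812.85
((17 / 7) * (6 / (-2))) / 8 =-51 / 56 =-0.91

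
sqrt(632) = 2 *sqrt(158) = 25.14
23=23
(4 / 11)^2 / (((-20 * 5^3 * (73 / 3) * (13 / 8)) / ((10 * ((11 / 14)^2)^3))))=-43923 / 13956112625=-0.00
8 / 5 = 1.60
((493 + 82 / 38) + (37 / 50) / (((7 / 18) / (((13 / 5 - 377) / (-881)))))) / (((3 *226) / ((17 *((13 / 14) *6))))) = 802698093912 / 11585480375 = 69.28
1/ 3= 0.33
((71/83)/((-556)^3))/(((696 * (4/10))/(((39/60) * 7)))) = -6461/79433133256704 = -0.00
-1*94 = -94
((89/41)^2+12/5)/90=59777/756450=0.08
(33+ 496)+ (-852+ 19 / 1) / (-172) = 91821 / 172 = 533.84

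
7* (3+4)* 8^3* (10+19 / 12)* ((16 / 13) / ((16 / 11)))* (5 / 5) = 9589888 / 39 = 245894.56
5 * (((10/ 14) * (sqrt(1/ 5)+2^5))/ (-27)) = -4.29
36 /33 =12 /11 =1.09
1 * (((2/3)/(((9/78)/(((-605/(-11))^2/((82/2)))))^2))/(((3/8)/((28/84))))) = 98973160000/408483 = 242294.44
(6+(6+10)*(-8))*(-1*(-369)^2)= 16611642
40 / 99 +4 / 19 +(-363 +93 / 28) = -18911183 / 52668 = -359.06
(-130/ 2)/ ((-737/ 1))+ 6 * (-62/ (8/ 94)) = -4370.91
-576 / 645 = -192 / 215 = -0.89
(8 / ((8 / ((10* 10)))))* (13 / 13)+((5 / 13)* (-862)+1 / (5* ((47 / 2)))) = -707324 / 3055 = -231.53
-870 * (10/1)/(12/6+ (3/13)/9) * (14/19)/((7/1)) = -678600/1501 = -452.10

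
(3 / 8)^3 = 27 / 512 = 0.05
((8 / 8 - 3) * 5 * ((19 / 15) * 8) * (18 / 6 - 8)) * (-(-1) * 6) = 3040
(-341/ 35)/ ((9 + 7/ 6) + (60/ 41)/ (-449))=-37664814/ 39290615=-0.96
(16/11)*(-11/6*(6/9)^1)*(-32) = 512/9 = 56.89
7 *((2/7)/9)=0.22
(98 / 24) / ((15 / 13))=637 / 180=3.54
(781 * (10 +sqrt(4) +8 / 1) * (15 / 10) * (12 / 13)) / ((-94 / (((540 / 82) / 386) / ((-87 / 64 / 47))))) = 135.72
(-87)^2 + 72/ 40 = 37854/ 5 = 7570.80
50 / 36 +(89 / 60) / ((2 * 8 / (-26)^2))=46123 / 720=64.06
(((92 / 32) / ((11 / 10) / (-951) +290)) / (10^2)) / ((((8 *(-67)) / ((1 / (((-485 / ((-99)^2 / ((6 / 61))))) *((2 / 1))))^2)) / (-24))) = 2606078819865411 / 55634607976544000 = 0.05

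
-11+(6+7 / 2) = -3 / 2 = -1.50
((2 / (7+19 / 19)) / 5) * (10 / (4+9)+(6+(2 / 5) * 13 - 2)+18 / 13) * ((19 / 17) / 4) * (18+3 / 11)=2.90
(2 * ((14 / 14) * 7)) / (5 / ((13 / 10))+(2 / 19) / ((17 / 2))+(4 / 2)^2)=4199 / 2357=1.78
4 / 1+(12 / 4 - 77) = -70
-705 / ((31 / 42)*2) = -14805 / 31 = -477.58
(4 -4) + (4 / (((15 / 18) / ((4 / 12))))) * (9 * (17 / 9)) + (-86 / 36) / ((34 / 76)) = 16723 / 765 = 21.86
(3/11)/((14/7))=3/22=0.14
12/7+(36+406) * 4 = 12388/7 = 1769.71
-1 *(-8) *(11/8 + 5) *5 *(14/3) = 1190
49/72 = 0.68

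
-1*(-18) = 18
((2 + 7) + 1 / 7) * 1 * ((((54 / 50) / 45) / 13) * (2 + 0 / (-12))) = 384 / 11375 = 0.03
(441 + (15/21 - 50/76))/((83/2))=117321/11039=10.63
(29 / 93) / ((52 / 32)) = 232 / 1209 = 0.19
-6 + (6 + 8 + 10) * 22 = 522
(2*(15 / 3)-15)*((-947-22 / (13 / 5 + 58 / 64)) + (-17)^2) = 169390 / 51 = 3321.37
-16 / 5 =-3.20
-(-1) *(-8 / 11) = -8 / 11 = -0.73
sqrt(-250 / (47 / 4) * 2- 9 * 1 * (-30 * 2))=2 * sqrt(274715) / 47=22.30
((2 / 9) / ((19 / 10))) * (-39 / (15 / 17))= -884 / 171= -5.17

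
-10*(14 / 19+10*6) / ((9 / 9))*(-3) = 34620 / 19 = 1822.11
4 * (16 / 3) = 64 / 3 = 21.33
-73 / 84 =-0.87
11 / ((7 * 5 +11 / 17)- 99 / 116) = 21692 / 68613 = 0.32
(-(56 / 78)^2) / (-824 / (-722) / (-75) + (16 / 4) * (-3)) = 442225 / 10308324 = 0.04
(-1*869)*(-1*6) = 5214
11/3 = 3.67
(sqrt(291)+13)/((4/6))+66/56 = 579/28+3 * sqrt(291)/2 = 46.27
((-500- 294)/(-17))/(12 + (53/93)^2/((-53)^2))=6867306/1764413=3.89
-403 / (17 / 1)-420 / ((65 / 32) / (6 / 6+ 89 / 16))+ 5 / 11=-3355204 / 2431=-1380.17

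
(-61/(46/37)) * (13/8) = -29341/368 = -79.73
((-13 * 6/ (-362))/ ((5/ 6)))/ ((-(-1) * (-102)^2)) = 13/ 523090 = 0.00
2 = 2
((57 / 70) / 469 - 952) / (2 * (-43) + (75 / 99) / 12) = 6188312394 / 558618865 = 11.08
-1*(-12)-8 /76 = 226 /19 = 11.89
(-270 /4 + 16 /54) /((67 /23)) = -83467 /3618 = -23.07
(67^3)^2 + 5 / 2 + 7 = 180916764357 / 2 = 90458382178.50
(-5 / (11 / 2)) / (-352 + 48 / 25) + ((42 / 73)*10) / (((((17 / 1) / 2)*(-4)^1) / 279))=-2820133115 / 59736776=-47.21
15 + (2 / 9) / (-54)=15.00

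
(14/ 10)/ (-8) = -7/ 40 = -0.18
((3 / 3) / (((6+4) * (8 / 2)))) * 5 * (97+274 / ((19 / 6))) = 22.94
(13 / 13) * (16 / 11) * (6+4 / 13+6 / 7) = 10432 / 1001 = 10.42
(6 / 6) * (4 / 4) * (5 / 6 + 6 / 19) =1.15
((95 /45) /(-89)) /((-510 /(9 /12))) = 0.00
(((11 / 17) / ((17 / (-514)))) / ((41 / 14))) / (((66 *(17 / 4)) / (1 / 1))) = -14392 / 604299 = -0.02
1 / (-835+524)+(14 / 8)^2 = 15223 / 4976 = 3.06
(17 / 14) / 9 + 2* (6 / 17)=1801 / 2142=0.84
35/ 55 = 0.64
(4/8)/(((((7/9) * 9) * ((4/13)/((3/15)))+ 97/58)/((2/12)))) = 377/56286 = 0.01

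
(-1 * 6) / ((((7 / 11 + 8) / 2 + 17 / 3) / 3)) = -1188 / 659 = -1.80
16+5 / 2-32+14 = 1 / 2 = 0.50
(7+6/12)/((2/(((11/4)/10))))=33/32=1.03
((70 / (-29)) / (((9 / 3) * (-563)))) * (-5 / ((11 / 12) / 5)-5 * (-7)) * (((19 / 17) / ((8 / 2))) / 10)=665 / 2155164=0.00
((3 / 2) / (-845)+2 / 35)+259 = 612925 / 2366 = 259.06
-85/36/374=-5/792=-0.01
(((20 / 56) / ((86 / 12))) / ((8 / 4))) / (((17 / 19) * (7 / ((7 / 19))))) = 15 / 10234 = 0.00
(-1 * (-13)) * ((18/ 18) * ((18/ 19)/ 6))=39/ 19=2.05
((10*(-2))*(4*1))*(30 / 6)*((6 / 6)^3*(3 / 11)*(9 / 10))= -1080 / 11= -98.18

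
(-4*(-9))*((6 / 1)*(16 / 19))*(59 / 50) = 101952 / 475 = 214.64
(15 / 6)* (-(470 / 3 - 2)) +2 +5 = -1139 / 3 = -379.67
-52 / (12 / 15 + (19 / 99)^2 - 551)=1274130 / 13480373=0.09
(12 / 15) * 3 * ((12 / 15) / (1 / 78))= 3744 / 25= 149.76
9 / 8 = 1.12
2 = 2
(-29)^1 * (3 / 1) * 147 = -12789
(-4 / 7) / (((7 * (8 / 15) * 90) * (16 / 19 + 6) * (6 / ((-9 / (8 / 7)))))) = 19 / 58240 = 0.00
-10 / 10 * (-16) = 16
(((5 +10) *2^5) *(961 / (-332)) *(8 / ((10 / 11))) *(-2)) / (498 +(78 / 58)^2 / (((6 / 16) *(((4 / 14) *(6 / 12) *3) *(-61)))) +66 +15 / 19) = 1978320873408 / 45677490845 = 43.31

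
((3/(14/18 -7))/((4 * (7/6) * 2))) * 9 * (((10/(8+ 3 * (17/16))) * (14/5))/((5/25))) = -7290/1253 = -5.82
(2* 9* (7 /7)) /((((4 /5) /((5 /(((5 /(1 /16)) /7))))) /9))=2835 /32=88.59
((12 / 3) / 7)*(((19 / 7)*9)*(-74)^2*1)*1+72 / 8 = 3746025 / 49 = 76449.49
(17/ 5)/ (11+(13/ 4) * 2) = 34/ 175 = 0.19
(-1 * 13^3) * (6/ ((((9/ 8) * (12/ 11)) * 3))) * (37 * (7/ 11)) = -2276092/ 27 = -84299.70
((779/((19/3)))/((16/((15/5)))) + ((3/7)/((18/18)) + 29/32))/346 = 5465/77504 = 0.07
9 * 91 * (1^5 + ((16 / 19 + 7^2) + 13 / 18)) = 1604785 / 38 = 42231.18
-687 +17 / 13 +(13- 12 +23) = -8602 / 13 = -661.69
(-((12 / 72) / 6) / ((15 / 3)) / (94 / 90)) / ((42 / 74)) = -37 / 3948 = -0.01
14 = 14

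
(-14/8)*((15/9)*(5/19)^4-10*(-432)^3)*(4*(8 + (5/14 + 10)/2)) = -38769661611064695/521284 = -74373396480.74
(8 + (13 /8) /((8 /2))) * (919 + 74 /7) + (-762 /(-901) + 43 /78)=61517704285 /7871136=7815.61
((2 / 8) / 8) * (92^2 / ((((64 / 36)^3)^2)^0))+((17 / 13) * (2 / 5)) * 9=34997 / 130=269.21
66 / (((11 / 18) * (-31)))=-108 / 31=-3.48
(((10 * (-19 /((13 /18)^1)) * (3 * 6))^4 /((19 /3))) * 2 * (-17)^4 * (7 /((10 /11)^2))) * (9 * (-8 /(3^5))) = -950599130564852316979200 /28561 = -33283117907806180350.10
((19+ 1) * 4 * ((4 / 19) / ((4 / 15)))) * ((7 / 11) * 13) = 109200 / 209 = 522.49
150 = 150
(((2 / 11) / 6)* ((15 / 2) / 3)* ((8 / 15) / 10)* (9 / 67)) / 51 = 2 / 187935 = 0.00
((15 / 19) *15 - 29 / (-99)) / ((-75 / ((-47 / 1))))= 1072822 / 141075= 7.60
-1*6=-6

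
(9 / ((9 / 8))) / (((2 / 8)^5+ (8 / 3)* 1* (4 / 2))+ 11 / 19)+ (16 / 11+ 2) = 18251894 / 3796595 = 4.81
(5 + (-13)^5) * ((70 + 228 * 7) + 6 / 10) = -3093942904 / 5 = -618788580.80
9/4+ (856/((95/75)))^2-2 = 659462761/1444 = 456691.66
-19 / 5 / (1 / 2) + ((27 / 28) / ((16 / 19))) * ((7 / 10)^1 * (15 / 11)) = -45809 / 7040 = -6.51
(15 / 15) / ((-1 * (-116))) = 0.01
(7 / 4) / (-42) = -1 / 24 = -0.04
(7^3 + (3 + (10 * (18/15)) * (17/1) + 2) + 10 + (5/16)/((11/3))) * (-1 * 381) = -37691187/176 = -214154.47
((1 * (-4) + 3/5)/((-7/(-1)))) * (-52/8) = 221/70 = 3.16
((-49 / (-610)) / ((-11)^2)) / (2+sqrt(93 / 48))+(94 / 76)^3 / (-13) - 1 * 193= -167794044036991 / 868746947640 - 98 * sqrt(31) / 1217865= -193.15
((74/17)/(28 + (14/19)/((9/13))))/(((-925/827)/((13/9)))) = -204269/1056125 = -0.19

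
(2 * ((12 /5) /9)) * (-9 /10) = -12 /25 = -0.48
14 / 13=1.08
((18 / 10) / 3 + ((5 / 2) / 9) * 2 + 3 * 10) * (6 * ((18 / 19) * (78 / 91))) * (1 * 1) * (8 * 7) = 807552 / 95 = 8500.55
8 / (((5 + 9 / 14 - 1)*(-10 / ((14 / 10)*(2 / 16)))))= -0.03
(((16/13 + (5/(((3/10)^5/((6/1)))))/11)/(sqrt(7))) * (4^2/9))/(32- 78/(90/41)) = -19644160 * sqrt(7)/243243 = -213.67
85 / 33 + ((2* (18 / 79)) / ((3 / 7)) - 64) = -157361 / 2607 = -60.36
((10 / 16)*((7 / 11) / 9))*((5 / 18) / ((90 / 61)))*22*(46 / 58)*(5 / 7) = 35075 / 338256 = 0.10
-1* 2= -2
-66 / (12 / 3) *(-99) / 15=1089 / 10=108.90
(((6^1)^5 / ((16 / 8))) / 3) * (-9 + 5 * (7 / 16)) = -8829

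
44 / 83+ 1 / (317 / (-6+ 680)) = 69890 / 26311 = 2.66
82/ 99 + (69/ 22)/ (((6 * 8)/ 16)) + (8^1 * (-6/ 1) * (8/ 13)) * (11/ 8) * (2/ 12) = -12601/ 2574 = -4.90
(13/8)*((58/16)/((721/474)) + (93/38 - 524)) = -369829343/438368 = -843.65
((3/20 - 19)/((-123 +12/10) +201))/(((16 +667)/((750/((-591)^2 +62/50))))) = -1178125/1574494481472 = -0.00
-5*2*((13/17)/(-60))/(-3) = -13/306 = -0.04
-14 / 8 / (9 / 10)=-35 / 18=-1.94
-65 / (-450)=13 / 90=0.14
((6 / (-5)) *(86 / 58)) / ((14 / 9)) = -1161 / 1015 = -1.14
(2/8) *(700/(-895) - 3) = -677/716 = -0.95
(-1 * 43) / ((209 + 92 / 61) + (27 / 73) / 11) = -0.20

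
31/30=1.03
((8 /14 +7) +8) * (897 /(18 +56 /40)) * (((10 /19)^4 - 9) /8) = -81213675855 /101129096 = -803.07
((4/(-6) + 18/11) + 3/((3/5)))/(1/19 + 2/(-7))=-25.61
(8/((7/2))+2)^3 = 27000/343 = 78.72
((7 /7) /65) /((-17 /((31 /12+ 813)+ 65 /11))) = -108437 /145860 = -0.74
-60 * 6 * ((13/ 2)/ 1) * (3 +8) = -25740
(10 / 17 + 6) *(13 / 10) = 8.56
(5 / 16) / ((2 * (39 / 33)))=55 / 416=0.13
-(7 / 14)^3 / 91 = -1 / 728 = -0.00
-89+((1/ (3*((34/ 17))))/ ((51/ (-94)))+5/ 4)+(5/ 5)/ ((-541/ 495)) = -88.97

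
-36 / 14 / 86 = -9 / 301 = -0.03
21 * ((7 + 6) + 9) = 462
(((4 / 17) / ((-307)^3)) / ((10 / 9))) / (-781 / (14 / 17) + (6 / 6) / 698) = 43974 / 5698083152216615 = 0.00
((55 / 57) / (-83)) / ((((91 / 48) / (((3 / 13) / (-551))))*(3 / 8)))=0.00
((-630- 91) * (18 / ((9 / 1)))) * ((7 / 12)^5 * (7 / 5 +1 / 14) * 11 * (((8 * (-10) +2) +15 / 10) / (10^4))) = 33343121581 / 2764800000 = 12.06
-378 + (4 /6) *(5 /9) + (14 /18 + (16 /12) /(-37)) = -376511 /999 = -376.89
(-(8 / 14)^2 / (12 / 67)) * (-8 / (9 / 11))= 23584 / 1323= 17.83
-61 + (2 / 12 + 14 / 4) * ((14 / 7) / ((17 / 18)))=-905 / 17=-53.24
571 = 571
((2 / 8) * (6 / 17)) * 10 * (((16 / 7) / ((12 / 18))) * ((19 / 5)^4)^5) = 2706478088943308989921603272 / 2269744873046875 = 1192415112853.71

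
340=340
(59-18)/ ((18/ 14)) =287/ 9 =31.89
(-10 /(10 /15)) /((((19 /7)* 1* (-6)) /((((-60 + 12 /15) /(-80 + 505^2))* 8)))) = -8288 /4843955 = -0.00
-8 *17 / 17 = -8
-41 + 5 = -36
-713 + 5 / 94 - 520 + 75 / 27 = -1040723 / 846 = -1230.17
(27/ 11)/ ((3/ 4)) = 36/ 11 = 3.27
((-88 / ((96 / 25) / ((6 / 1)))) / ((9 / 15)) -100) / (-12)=1975 / 72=27.43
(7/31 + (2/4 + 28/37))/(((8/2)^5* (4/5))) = 0.00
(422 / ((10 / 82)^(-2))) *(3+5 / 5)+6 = 31.10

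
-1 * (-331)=331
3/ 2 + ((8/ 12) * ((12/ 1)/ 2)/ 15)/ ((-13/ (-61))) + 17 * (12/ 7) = 87071/ 2730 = 31.89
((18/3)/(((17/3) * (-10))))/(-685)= 9/58225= 0.00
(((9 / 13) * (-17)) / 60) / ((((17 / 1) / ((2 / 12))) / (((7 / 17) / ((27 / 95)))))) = -133 / 47736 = -0.00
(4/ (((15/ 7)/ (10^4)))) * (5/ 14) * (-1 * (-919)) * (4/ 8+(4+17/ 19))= 1883950000/ 57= 33051754.39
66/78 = 0.85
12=12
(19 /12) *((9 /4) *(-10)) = -285 /8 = -35.62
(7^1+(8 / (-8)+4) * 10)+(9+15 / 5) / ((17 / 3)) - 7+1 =563 / 17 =33.12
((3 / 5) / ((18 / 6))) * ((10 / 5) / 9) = 2 / 45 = 0.04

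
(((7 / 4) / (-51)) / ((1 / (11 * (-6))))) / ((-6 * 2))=-77 / 408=-0.19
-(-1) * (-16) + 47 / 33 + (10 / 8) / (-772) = -1485493 / 101904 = -14.58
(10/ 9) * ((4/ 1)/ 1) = 40/ 9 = 4.44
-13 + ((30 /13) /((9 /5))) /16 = -12.92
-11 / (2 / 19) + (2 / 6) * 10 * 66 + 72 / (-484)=27915 / 242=115.35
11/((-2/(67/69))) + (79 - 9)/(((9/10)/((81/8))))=53969/69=782.16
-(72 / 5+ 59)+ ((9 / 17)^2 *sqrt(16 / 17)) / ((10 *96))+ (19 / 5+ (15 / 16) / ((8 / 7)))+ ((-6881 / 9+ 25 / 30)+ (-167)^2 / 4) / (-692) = -77477863 / 996480+ 27 *sqrt(17) / 393040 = -77.75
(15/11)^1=15/11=1.36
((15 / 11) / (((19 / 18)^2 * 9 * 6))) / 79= 0.00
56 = 56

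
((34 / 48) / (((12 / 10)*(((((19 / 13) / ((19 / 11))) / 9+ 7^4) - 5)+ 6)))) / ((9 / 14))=1547 / 4047048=0.00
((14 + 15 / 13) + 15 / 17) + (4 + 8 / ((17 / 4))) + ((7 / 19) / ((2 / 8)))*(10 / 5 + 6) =141540 / 4199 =33.71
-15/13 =-1.15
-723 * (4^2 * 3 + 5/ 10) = -70131/ 2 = -35065.50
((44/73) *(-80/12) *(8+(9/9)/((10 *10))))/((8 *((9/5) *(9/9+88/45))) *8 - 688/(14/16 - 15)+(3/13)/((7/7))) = -86289060/1044002419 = -0.08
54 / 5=10.80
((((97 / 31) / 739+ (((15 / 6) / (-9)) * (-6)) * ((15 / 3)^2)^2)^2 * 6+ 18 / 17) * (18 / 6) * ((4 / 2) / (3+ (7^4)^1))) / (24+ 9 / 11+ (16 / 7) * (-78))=-6708965454223766503 / 63364044947893209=-105.88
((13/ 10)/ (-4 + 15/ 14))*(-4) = 364/ 205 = 1.78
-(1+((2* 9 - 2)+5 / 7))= -124 / 7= -17.71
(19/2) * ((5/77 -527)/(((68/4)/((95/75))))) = -7323607/19635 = -372.99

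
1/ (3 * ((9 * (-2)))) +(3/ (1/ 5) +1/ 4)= 1645/ 108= 15.23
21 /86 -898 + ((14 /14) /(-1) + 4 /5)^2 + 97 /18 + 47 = -8178538 /9675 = -845.33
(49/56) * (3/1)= 21/8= 2.62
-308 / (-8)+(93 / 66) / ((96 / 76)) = 20917 / 528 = 39.62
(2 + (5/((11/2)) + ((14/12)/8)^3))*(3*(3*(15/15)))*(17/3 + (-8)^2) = 67311623/36864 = 1825.94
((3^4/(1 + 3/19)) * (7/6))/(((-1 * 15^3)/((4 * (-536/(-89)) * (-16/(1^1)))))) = 1140608/122375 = 9.32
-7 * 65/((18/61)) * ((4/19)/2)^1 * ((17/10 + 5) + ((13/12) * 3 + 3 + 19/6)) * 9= -5367817/228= -23543.06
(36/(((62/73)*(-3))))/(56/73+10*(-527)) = 5329/1987379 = 0.00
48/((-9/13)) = -208/3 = -69.33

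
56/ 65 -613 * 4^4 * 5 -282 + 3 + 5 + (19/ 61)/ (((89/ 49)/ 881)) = -276930759151/ 352885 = -784762.06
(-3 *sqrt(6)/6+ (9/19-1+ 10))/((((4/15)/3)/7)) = 14175/19-315 *sqrt(6)/8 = 649.60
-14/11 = -1.27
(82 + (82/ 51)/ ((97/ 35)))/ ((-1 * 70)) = -204262/ 173145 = -1.18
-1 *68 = -68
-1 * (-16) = 16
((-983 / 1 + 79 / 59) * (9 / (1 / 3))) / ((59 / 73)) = -114156378 / 3481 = -32794.13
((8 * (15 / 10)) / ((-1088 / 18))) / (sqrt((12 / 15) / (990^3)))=-200475 * sqrt(22) / 136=-6914.05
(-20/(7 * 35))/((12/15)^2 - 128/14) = 0.01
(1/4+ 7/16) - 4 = -53/16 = -3.31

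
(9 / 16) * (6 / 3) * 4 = 9 / 2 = 4.50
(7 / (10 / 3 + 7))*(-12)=-8.13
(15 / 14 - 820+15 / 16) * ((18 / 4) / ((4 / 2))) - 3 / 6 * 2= -824983 / 448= -1841.48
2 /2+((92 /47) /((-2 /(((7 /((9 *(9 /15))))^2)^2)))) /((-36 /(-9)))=15441079 /49955454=0.31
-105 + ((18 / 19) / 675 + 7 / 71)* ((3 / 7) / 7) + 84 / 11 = -1769742988 / 18177775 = -97.36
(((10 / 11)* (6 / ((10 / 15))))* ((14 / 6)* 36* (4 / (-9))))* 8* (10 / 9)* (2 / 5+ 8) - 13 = -251023 / 11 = -22820.27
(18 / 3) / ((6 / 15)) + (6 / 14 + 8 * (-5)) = -24.57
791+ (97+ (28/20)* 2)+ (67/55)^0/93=414227/465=890.81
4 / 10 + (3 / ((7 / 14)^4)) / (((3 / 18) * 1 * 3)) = 482 / 5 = 96.40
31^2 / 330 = 961 / 330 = 2.91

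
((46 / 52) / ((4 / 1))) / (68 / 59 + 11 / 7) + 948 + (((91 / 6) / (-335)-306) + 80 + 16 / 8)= 5675717533 / 7839000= 724.04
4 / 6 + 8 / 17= 58 / 51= 1.14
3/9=1/3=0.33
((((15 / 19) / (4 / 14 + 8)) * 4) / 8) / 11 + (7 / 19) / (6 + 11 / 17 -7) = -75607 / 72732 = -1.04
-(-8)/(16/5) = 5/2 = 2.50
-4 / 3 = -1.33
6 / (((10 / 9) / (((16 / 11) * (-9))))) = -3888 / 55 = -70.69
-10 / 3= -3.33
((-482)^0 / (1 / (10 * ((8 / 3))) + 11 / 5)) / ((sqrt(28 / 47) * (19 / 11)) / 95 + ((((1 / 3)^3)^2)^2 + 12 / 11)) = 3504391733266182000 / 8552500857368035153 - 2485379921032800 * sqrt(329) / 8552500857368035153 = 0.40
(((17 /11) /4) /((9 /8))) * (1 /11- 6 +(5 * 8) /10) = -238 /363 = -0.66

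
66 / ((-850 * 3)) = -11 / 425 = -0.03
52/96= 13/24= 0.54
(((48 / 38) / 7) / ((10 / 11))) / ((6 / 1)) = 22 / 665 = 0.03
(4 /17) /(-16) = -1 /68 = -0.01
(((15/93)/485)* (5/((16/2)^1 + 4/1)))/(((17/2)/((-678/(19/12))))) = -6780/971261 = -0.01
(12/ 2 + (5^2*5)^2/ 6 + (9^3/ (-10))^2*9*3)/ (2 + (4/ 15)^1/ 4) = 43829771/ 620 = 70693.18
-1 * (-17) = 17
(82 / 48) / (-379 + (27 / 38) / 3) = -0.00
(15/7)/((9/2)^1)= 10/21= 0.48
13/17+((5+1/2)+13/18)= 1069/153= 6.99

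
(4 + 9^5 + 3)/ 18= 29528/ 9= 3280.89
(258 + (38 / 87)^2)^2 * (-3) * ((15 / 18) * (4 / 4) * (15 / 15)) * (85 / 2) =-405776976779825 / 57289761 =-7082888.28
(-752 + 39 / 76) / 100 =-57113 / 7600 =-7.51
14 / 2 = 7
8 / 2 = 4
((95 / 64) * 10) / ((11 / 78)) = 18525 / 176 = 105.26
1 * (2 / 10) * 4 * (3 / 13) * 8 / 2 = 48 / 65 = 0.74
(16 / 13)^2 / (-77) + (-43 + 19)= -312568 / 13013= -24.02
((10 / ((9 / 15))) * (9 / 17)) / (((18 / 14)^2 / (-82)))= -200900 / 459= -437.69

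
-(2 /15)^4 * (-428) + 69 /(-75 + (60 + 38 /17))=-57897109 /10985625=-5.27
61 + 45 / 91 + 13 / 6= 34759 / 546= 63.66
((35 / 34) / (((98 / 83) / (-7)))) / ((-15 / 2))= 83 / 102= 0.81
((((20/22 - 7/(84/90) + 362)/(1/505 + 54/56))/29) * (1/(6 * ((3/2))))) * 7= 386962310/39226473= 9.86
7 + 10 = 17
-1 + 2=1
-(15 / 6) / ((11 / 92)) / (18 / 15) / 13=-1.34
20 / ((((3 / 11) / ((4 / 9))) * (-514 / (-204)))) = 29920 / 2313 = 12.94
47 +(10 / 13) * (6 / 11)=6781 / 143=47.42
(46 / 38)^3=12167 / 6859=1.77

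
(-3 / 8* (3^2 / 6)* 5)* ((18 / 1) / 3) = -135 / 8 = -16.88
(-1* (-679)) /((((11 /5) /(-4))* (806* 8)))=-3395 /17732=-0.19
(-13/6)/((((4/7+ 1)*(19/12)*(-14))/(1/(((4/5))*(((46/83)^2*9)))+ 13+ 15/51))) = 231417433/270653328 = 0.86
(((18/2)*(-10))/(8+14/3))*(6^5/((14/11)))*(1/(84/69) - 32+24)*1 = 290127420/931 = 311629.88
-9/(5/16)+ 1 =-139/5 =-27.80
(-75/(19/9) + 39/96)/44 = -21353/26752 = -0.80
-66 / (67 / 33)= -32.51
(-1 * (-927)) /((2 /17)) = 15759 /2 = 7879.50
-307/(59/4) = -1228/59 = -20.81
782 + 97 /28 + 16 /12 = 66091 /84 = 786.80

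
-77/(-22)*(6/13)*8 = 168/13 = 12.92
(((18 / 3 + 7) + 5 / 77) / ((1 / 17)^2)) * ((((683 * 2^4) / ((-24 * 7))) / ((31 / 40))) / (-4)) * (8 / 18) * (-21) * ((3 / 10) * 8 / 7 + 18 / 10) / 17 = -4672266400 / 50127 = -93208.58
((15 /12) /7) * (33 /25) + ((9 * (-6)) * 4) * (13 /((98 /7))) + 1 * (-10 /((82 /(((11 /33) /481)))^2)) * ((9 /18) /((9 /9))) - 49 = -61091797841129 /245018239830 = -249.34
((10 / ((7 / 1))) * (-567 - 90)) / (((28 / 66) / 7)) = -108405 / 7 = -15486.43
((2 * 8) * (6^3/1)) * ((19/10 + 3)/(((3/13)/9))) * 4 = 13208832/5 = 2641766.40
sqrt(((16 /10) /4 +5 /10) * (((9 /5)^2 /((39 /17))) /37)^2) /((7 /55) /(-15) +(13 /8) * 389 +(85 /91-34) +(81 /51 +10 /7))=21629916 * sqrt(10) /1137237261955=0.00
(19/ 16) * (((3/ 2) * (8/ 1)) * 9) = 513/ 4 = 128.25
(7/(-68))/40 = -7/2720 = -0.00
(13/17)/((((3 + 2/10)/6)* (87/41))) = 2665/3944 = 0.68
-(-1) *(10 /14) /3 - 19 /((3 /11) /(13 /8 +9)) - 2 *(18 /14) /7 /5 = -4351457 /5880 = -740.04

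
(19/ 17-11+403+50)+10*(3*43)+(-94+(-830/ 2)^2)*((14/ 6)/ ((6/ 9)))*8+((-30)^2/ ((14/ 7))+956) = 81987721/ 17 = 4822807.12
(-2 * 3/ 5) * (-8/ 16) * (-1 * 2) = -6/ 5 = -1.20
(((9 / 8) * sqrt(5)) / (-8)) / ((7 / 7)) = -9 * sqrt(5) / 64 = -0.31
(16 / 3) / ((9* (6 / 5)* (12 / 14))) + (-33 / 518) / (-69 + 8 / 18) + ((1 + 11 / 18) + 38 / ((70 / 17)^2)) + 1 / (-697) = 41946515845319 / 9473097869550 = 4.43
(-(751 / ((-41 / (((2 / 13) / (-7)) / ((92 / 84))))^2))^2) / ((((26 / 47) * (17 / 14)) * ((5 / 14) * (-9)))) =374081559264 / 24956429900512079905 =0.00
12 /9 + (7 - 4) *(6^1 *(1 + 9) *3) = 1624 /3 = 541.33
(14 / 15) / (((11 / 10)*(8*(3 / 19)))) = 133 / 198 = 0.67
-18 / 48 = -3 / 8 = -0.38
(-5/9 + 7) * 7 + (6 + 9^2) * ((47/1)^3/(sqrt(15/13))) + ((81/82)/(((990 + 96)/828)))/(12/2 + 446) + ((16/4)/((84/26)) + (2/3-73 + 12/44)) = -59762901679/2324524356 + 3010867 * sqrt(195)/5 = 8408868.20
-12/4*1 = -3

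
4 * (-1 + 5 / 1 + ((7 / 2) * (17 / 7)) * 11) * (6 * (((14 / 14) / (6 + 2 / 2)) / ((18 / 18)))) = 2340 / 7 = 334.29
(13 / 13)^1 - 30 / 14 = -8 / 7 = -1.14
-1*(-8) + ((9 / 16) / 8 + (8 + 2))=2313 / 128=18.07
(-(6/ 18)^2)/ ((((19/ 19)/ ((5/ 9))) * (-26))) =5/ 2106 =0.00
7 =7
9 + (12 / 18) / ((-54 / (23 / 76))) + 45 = 332401 / 6156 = 54.00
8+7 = 15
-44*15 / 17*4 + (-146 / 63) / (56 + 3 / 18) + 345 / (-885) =-1105373503 / 7098231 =-155.73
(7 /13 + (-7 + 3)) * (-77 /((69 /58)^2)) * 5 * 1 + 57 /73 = 473118089 /502021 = 942.43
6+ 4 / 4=7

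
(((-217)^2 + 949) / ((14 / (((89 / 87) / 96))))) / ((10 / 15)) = 2137691 / 38976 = 54.85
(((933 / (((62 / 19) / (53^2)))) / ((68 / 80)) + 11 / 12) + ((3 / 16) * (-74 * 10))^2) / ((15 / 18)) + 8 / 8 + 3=1156962.22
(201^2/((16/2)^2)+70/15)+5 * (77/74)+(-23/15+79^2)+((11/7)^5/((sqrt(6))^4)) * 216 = 4141936694717/596984640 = 6938.10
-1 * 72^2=-5184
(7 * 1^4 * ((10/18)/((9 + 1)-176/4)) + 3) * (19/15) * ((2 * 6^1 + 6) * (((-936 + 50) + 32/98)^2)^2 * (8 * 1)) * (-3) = -476083525646357626006656/490008085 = -971583000811828.70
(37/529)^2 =1369/279841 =0.00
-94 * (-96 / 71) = 9024 / 71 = 127.10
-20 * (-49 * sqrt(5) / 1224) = 245 * sqrt(5) / 306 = 1.79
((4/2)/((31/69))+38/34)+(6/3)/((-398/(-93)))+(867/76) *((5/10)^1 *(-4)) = -66868003/3985174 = -16.78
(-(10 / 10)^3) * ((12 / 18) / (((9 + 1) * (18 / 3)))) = -1 / 90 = -0.01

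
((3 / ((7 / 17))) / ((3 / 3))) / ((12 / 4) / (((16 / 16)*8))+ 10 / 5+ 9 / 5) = 2040 / 1169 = 1.75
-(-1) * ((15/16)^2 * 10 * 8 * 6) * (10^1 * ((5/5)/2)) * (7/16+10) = 2818125/128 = 22016.60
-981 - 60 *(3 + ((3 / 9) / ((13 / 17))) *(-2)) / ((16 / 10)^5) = -105769451 / 106496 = -993.18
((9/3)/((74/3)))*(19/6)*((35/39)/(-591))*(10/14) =-475/1137084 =-0.00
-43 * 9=-387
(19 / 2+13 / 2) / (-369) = -16 / 369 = -0.04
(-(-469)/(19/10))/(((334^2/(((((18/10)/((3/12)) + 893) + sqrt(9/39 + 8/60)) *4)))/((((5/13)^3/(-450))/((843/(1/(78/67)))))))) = -707174615/688939819491222-157115 *sqrt(13845)/26868652960157658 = -0.00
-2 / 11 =-0.18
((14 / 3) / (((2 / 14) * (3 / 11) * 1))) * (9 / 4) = 539 / 2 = 269.50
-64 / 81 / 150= -32 / 6075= -0.01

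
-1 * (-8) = 8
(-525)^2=275625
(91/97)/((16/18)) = 819/776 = 1.06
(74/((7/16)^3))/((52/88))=6668288/4459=1495.47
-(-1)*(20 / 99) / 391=20 / 38709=0.00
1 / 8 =0.12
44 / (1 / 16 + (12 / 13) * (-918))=-9152 / 176243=-0.05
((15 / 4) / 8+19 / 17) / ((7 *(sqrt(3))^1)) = 863 *sqrt(3) / 11424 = 0.13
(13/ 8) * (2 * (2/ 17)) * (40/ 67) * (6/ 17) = 1560/ 19363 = 0.08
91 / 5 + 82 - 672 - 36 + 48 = -2799 / 5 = -559.80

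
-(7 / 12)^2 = -49 / 144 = -0.34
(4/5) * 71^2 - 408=18124/5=3624.80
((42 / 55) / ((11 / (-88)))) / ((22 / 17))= -2856 / 605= -4.72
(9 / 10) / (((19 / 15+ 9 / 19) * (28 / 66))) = 16929 / 13888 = 1.22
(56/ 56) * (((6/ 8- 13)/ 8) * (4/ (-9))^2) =-49/ 162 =-0.30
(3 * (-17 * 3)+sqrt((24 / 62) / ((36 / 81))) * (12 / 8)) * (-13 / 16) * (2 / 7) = 35.19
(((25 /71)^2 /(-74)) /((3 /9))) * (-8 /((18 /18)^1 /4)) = 30000 /186517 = 0.16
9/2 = 4.50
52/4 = 13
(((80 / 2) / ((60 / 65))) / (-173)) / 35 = -26 / 3633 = -0.01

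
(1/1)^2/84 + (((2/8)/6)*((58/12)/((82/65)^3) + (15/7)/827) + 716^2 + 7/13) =3063215472838054181/5975179426944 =512656.65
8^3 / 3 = 512 / 3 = 170.67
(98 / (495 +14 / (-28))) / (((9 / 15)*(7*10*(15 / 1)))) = 14 / 44505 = 0.00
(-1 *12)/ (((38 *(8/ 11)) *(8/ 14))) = -231/ 304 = -0.76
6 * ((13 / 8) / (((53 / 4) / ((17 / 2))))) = 6.25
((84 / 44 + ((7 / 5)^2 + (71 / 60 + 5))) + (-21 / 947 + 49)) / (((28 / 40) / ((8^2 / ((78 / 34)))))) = 14336376352 / 6093945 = 2352.56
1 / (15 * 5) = 1 / 75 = 0.01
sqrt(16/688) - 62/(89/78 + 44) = -4836/3521 + sqrt(43)/43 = -1.22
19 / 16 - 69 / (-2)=571 / 16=35.69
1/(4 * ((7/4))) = 1/7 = 0.14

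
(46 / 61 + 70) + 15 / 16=69971 / 976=71.69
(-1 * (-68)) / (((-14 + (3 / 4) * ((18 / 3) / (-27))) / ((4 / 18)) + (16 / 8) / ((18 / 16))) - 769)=-2448 / 29915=-0.08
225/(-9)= -25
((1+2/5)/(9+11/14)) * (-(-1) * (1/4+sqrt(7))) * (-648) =-63504 * sqrt(7)/685 - 15876/685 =-268.46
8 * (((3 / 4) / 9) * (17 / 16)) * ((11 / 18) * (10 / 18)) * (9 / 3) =935 / 1296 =0.72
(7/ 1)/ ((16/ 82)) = 287/ 8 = 35.88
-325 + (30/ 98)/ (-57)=-302580/ 931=-325.01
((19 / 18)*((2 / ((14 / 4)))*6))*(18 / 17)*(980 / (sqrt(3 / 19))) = 21280*sqrt(57) / 17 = 9450.62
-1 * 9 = -9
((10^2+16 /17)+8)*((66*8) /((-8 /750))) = -91674000 /17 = -5392588.24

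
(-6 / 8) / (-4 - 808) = 3 / 3248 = 0.00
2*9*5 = 90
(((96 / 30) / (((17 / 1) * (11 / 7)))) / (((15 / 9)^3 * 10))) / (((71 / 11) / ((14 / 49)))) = 432 / 3771875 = 0.00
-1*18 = -18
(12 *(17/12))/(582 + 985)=17/1567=0.01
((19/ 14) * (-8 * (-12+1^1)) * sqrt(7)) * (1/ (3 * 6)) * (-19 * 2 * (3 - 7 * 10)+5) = 1066318 * sqrt(7)/ 63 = 44781.15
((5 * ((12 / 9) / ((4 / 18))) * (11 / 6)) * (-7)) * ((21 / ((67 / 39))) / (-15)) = 21021 / 67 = 313.75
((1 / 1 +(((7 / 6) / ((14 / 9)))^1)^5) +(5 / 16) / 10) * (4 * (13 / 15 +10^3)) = 6500629 / 1280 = 5078.62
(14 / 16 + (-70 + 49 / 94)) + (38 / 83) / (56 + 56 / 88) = -1333676487 / 19442584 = -68.60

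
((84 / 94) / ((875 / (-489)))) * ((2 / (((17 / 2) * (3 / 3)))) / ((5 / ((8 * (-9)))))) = 844992 / 499375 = 1.69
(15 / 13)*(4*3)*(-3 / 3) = -13.85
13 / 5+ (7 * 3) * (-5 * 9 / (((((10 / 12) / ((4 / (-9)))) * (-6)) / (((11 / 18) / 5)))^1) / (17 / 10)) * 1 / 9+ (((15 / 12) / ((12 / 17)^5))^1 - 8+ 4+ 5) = 851239033 / 84602880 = 10.06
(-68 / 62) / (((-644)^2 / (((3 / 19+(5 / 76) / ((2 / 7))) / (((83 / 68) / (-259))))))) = 630887 / 2896456976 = 0.00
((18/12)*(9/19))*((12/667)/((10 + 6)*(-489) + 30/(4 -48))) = -0.00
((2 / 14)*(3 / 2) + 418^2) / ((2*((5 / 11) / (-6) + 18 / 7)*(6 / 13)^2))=4547372401 / 27672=164331.18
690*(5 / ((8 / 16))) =6900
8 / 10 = 4 / 5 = 0.80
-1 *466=-466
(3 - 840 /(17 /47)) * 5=-197145 /17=-11596.76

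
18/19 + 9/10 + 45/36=1177/380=3.10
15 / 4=3.75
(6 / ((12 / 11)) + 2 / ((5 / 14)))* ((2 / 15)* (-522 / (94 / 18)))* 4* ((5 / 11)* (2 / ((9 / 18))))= -2781216 / 2585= -1075.91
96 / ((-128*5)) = -3 / 20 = -0.15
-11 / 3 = -3.67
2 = 2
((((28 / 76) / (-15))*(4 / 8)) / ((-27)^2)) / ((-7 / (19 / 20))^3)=361 / 8573040000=0.00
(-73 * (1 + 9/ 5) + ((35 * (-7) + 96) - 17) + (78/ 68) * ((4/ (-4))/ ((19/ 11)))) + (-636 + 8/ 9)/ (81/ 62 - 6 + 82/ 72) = -2465223959/ 12813410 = -192.39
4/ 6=2/ 3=0.67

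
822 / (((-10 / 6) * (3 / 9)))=-7398 / 5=-1479.60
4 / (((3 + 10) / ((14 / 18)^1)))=28 / 117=0.24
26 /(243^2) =26 /59049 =0.00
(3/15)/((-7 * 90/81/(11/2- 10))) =0.12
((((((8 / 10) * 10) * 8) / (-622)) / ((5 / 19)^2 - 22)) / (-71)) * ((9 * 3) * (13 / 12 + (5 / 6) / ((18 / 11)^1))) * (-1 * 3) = 496736 / 58271759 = 0.01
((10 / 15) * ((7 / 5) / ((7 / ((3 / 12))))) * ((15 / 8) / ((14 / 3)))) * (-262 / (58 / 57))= -22401 / 6496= -3.45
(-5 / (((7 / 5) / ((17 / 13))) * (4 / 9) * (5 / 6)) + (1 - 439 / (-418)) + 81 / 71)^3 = -2057432566352323796875 / 2462283650836558549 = -835.58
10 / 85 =2 / 17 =0.12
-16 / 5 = -3.20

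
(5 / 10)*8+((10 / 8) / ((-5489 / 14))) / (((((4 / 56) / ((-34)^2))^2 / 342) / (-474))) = 743043494089796 / 5489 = 135369556219.67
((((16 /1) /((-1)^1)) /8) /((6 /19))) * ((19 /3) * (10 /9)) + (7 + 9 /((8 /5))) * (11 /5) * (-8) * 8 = -737978 /405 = -1822.17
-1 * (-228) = 228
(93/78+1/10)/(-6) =-14/65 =-0.22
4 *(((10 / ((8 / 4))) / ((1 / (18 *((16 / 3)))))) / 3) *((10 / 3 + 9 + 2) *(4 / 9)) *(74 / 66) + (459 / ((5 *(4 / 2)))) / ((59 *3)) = 2403182723 / 525690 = 4571.48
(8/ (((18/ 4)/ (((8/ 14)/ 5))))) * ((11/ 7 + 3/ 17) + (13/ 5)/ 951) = 0.36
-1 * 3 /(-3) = 1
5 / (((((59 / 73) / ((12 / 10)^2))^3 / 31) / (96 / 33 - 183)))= -1114608246881472 / 7059903125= -157878.69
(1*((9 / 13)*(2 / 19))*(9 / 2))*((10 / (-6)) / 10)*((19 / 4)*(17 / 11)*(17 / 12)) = -2601 / 4576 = -0.57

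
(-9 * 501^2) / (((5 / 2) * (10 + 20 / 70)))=-1757007 / 20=-87850.35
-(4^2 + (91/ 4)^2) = -8537/ 16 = -533.56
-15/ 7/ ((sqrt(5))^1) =-3* sqrt(5)/ 7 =-0.96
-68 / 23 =-2.96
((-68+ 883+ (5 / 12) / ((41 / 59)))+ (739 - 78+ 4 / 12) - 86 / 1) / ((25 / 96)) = 5474712 / 1025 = 5341.18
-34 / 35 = -0.97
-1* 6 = -6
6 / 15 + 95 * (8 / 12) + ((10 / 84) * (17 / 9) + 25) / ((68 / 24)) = 388967 / 5355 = 72.64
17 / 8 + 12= 113 / 8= 14.12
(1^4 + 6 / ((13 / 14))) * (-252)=-24444 / 13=-1880.31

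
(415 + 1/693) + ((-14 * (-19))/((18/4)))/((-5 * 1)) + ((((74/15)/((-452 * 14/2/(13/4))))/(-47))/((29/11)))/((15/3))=2868893488921/7115677800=403.18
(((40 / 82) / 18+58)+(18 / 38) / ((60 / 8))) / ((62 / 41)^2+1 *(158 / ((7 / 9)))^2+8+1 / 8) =32728281488 / 23255868727575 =0.00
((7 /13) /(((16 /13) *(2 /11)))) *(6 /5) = 2.89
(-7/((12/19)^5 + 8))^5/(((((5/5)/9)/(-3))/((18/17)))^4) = -5454504674574184429386989654838786013328335893/16946231374226384503871231586371239122944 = -321871.25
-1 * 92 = -92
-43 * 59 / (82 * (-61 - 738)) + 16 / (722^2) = 330886449 / 8538371278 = 0.04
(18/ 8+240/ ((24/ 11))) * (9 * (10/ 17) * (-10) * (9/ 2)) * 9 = -8183025/ 34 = -240677.21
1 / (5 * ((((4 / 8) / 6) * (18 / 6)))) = 4 / 5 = 0.80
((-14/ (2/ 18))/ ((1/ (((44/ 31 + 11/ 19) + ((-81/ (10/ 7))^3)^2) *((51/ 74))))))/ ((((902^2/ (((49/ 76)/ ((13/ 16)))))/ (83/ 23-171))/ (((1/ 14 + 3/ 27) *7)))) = 64770054167808950469243/ 107605046120000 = 601923947.84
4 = 4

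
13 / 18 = 0.72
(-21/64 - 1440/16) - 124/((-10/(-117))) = -493161/320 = -1541.13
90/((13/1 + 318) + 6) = 90/337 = 0.27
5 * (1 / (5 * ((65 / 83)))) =83 / 65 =1.28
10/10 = 1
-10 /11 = -0.91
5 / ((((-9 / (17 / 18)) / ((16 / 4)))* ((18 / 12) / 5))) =-1700 / 243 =-7.00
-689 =-689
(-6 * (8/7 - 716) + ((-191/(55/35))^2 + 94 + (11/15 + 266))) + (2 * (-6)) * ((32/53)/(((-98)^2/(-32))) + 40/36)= 1494327911206/76988065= 19409.86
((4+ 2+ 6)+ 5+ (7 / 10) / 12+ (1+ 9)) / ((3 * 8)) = 3247 / 2880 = 1.13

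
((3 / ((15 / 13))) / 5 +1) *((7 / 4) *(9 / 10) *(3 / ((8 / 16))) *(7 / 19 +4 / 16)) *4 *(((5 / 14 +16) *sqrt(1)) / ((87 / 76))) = 1840473 / 3625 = 507.72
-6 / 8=-3 / 4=-0.75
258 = 258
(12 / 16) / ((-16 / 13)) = -39 / 64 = -0.61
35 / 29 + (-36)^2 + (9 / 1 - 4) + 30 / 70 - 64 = 251443 / 203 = 1238.64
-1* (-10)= 10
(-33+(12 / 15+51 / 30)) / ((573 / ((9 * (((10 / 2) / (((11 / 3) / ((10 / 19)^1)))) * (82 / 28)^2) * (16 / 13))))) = -92286900 / 25428403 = -3.63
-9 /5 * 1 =-9 /5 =-1.80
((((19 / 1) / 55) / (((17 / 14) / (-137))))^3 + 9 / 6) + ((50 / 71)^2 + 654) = -482519179977680191 / 8241030580750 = -58550.83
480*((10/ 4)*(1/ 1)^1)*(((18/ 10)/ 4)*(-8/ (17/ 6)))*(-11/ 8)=35640/ 17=2096.47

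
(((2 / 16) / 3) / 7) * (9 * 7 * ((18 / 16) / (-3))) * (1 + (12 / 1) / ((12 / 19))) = -45 / 16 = -2.81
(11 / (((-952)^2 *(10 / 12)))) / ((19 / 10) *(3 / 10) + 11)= 165 / 131074216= 0.00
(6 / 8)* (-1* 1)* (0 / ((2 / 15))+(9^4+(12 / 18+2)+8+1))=-9859 / 2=-4929.50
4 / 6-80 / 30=-2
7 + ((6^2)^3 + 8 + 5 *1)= 46676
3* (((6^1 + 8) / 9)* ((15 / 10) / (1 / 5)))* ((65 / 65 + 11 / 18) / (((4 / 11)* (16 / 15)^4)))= 62803125 / 524288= 119.79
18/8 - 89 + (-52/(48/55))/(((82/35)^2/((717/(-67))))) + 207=426028473/1802032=236.42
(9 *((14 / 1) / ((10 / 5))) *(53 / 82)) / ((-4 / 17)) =-173.06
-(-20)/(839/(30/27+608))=109640/7551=14.52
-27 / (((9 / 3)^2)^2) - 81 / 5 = -248 / 15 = -16.53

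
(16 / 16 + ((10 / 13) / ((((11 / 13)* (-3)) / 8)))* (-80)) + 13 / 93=66522 / 341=195.08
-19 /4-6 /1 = -43 /4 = -10.75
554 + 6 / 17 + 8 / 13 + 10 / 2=123753 / 221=559.97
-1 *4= -4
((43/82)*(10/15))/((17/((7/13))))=301/27183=0.01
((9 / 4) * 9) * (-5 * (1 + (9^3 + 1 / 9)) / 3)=-98565 / 4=-24641.25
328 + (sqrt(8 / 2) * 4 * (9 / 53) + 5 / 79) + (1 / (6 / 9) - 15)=2645529 / 8374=315.92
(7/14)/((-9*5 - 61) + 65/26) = -1/207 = -0.00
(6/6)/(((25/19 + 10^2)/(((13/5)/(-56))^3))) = -41743/42257600000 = -0.00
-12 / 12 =-1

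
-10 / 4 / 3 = -5 / 6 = -0.83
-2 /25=-0.08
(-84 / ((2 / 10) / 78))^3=-35158608576000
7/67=0.10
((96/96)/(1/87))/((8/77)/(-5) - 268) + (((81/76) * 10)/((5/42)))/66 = 1.03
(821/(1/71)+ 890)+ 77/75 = 4438652/75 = 59182.03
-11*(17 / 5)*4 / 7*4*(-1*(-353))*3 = -3168528 / 35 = -90529.37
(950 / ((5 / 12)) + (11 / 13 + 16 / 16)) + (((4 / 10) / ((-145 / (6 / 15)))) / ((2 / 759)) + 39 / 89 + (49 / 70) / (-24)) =459374746577 / 201318000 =2281.84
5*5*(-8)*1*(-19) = 3800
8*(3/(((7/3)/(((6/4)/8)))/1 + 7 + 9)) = 27/32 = 0.84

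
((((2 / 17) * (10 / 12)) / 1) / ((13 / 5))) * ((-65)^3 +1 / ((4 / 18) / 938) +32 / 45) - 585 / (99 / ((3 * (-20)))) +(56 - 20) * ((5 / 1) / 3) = -642038620 / 65637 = -9781.66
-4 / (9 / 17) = -68 / 9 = -7.56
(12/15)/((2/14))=28/5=5.60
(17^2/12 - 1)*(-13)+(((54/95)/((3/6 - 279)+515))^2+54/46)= -166578201189011/557286566100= -298.91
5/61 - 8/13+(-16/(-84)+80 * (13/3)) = 1922443/5551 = 346.32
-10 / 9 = -1.11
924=924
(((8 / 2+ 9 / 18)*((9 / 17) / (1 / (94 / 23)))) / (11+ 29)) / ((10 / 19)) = 0.46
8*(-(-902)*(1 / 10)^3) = 7.22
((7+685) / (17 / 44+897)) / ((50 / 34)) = 517616 / 987125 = 0.52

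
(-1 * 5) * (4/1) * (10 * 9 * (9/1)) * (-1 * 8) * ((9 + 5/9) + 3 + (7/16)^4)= 1671114825/1024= 1631948.07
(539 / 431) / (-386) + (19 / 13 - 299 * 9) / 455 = -5820009009 / 984054890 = -5.91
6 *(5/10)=3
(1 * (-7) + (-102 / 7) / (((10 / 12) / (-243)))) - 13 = 148016 / 35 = 4229.03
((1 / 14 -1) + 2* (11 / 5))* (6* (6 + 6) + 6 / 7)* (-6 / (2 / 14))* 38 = -2825604 / 7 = -403657.71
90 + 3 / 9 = 271 / 3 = 90.33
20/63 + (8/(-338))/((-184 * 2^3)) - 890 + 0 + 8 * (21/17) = -58601406001/66607632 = -879.80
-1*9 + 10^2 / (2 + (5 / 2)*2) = 5.29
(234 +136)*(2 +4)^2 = 13320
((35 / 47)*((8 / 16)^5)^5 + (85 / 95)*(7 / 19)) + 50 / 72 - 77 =-75.98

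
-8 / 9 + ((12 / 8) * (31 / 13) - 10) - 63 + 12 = -13645 / 234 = -58.31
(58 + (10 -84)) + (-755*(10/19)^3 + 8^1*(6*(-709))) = -34158.07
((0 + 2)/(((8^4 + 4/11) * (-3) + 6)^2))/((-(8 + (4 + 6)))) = -121/164302136964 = -0.00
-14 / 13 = -1.08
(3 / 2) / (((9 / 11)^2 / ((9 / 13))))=121 / 78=1.55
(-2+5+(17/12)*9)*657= 41391/4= 10347.75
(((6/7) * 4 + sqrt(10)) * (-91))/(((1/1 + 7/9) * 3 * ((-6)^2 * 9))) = -0.35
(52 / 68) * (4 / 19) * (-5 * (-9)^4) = -1705860 / 323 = -5281.30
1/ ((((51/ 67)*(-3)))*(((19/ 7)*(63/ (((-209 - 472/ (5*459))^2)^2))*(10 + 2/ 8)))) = -14241617293825618475243788/ 29757891600125476875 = -478582.87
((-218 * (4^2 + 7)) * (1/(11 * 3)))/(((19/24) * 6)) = -20056/627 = -31.99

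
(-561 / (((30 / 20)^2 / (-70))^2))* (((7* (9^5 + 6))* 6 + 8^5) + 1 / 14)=-36843734989600 / 27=-1364582777392.59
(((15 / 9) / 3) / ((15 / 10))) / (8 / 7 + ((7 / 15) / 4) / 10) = 14000 / 43641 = 0.32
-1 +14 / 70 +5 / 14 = -0.44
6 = 6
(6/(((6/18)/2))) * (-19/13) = -684/13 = -52.62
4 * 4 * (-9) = -144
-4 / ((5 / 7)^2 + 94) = -196 / 4631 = -0.04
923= 923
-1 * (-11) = 11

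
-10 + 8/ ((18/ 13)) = -38/ 9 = -4.22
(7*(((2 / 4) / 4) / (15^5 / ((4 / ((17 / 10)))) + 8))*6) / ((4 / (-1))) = -21 / 5163878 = -0.00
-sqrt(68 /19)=-2 * sqrt(323) /19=-1.89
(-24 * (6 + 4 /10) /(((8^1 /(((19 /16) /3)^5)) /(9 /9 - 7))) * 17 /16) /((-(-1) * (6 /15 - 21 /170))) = 715592611 /166330368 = 4.30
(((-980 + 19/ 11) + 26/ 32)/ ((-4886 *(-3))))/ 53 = -172033/ 136729824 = -0.00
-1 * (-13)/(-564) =-13/564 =-0.02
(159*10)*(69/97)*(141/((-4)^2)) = 7734555/776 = 9967.21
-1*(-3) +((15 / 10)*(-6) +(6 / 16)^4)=-5.98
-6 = -6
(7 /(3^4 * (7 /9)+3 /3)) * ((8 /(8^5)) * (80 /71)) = 35 /1163264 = 0.00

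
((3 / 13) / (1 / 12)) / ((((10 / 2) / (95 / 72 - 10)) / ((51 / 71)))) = -6375 / 1846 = -3.45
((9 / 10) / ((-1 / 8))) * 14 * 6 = -3024 / 5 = -604.80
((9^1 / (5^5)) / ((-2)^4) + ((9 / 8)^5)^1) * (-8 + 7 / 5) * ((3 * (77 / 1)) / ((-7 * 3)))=66990400191 / 512000000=130.84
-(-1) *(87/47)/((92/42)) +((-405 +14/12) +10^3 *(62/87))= 9707387/31349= 309.66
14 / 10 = 1.40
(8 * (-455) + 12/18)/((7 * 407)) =-10918/8547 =-1.28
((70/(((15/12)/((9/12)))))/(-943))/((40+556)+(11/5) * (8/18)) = -945/12666376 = -0.00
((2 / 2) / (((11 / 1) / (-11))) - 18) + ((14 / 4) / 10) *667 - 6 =4169 / 20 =208.45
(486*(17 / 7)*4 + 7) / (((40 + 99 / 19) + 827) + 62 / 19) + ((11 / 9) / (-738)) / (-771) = 805073741161 / 149069225529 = 5.40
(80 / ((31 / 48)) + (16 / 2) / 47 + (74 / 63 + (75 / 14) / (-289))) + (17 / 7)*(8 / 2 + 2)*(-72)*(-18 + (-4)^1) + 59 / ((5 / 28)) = 891961718923 / 37896570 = 23536.74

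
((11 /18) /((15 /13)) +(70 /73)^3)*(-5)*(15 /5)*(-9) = 190.53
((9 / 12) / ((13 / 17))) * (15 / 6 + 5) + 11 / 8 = 227 / 26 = 8.73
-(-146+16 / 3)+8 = 446 / 3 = 148.67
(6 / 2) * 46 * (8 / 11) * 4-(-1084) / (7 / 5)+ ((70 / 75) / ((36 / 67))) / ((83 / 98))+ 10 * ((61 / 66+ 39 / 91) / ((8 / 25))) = 8421241651 / 6902280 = 1220.07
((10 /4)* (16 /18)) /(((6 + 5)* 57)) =20 /5643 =0.00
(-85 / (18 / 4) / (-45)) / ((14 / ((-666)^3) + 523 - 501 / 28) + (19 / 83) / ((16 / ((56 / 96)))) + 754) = 576345232512 / 1728838292244757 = 0.00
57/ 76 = 3/ 4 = 0.75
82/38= 41/19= 2.16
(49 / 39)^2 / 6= 2401 / 9126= 0.26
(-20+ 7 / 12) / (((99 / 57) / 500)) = -553375 / 99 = -5589.65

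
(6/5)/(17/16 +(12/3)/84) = 2016/1865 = 1.08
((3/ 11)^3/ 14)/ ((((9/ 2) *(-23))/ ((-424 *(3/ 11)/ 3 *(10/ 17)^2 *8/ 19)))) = 1017600/ 12943390691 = 0.00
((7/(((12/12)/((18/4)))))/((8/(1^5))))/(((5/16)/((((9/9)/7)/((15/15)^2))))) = 1.80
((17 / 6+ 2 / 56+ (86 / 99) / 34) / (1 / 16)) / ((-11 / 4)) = -2182480 / 129591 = -16.84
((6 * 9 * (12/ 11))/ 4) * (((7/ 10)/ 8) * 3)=1701/ 440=3.87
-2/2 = -1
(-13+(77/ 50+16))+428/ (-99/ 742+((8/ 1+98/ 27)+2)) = 490104541/ 13519150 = 36.25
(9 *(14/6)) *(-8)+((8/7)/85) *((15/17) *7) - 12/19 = -925500/5491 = -168.55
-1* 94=-94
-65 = -65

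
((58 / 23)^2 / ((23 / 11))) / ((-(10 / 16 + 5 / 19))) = -5624608 / 1642545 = -3.42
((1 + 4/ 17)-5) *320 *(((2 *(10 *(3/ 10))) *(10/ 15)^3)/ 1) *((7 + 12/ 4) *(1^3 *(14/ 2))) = -22937600/ 153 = -149918.95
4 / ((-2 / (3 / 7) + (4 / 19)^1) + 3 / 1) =-228 / 83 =-2.75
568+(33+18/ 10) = 3014/ 5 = 602.80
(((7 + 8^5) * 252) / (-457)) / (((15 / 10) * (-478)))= 2753100 / 109223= 25.21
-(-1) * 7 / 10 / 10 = 7 / 100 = 0.07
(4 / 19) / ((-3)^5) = -4 / 4617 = -0.00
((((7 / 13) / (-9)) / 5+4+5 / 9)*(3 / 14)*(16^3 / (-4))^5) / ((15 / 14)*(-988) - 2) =1033599259638.76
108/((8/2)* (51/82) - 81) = -1476/1073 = -1.38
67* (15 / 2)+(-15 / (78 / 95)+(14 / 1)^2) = 680.23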